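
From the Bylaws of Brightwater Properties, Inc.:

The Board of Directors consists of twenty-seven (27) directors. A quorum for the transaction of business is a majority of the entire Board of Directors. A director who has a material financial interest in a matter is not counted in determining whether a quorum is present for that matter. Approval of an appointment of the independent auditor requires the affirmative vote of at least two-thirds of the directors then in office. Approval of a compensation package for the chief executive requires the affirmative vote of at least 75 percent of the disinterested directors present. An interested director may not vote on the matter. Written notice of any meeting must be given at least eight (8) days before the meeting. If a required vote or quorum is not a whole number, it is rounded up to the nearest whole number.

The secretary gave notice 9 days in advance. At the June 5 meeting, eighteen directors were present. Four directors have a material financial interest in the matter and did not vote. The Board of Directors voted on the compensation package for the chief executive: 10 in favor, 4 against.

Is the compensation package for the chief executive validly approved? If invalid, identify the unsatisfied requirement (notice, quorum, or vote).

Invalid — vote requirement not satisfied.

Notice: 9 days given; 8 required (9 ≥ 8). Satisfied.
Quorum: 18 present, but the 4 interested directors do not count, leaving 14. Quorum is 14. Satisfied.
Vote: the compensation package for the chief executive requires three-fourths of the disinterested directors present (18 − 4 = 14). 3/4 of 14 = 10.50, rounded up to 11, so 11 affirmative votes are needed; 10 voted in favor. Not satisfied.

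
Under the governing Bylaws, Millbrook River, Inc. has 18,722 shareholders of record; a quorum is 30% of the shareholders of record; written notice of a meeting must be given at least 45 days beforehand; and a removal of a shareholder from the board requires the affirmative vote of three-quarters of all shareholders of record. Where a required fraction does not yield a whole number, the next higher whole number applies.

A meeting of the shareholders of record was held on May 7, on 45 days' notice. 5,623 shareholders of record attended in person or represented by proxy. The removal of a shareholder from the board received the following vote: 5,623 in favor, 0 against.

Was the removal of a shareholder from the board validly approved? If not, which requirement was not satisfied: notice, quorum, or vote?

Notice: 45 days given; 45 required. Satisfied.
Quorum: 30% of 18,722 = 5,616.60, rounded up to 5,617; 5,623 present. Satisfied.
Vote: requires three-fourths of all shareholders of record (18,722); 3/4 of 18722 = 14041.50, rounded up to 14042, so 14,042 needed; 5,623 in favor. Not satisfied.

Invalid — vote requirement not satisfied.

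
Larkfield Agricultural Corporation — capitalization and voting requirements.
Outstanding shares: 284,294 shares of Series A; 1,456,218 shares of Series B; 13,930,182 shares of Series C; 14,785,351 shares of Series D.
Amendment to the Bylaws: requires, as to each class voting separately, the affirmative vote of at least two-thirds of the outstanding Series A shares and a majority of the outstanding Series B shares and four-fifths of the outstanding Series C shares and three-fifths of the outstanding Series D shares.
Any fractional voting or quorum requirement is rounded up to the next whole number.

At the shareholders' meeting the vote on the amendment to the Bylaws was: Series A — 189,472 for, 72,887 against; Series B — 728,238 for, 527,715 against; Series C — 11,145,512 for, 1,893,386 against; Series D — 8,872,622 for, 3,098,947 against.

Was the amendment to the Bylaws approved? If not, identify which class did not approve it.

Series A: 2/3 of 284294 = 189529.33, rounded up to 189530; 189,530 required, 189,472 in favor — not approved.
Series B: a majority of 1456218 is 728110; 728,110 required, 728,238 in favor — approved.
Series C: 4/5 of 13930182 = 11144145.60, rounded up to 11144146; 11,144,146 required, 11,145,512 in favor — approved.
Series D: 3/5 of 14785351 = 8871210.60, rounded up to 8871211; 8,871,211 required, 8,872,622 in favor — approved.

Not approved — the Series A shares did not give the required vote.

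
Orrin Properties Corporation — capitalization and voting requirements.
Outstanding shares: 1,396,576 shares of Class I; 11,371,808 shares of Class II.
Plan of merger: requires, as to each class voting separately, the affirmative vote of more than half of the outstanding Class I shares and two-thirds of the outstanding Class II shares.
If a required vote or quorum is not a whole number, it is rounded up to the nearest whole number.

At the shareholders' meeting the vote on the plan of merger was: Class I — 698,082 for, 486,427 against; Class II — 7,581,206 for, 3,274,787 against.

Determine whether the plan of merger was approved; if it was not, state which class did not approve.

Not approved — the Class I shares did not give the required vote.

Class I: a majority of 1396576 is 698289; 698,289 required, 698,082 in favor — not approved.
Class II: 2/3 of 11371808 = 7581205.33, rounded up to 7581206; 7,581,206 required, 7,581,206 in favor — approved.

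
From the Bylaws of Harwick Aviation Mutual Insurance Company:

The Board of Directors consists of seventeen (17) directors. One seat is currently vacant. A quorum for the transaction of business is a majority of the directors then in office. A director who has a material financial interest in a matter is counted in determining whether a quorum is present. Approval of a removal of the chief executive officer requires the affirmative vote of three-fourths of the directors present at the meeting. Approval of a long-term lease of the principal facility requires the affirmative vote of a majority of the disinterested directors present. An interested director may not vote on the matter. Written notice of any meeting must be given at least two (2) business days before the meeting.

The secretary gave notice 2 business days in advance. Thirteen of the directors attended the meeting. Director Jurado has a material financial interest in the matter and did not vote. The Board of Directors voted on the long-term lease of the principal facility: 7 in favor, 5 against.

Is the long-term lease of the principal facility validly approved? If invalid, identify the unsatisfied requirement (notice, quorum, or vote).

Valid — all requirements satisfied.

Notice: 2 business days given; 2 required (2 ≥ 2). Satisfied.
Quorum: 13 present (interested directors count toward quorum); quorum is 9. Satisfied.
Vote: the long-term lease of the principal facility requires a majority of the disinterested directors present (13 − 1 = 12). A majority of 12 is 7, so 7 affirmative votes are needed; 7 voted in favor. Satisfied.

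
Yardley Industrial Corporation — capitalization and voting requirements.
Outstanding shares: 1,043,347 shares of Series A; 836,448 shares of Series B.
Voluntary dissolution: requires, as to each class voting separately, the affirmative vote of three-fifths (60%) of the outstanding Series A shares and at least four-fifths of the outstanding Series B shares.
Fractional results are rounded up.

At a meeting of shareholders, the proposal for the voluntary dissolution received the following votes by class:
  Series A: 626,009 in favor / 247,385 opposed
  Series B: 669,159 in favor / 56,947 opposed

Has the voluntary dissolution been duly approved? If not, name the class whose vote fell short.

Approved — every class gave the required vote.

Series A: 3/5 of 1043347 = 626008.20, rounded up to 626009; 626,009 required, 626,009 in favor — approved.
Series B: 4/5 of 836448 = 669158.40, rounded up to 669159; 669,159 required, 669,159 in favor — approved.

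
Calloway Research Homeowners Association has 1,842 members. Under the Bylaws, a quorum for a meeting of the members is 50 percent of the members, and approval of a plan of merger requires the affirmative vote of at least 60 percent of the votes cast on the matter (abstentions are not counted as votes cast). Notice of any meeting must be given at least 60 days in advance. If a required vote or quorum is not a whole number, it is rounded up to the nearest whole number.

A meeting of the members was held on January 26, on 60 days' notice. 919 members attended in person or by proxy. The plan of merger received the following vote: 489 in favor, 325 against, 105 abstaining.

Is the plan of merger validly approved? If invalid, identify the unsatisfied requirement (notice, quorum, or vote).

Invalid — quorum requirement not satisfied.

Notice: 60 days given; 60 required. Satisfied.
Quorum: 50% of 1,842 = 921; 919 present. Not satisfied.
Vote: requires three-fifths of the votes cast (919 − 105 abstaining = 814); 3/5 of 814 = 488.40, rounded up to 489, so 489 needed; 489 in favor. Satisfied.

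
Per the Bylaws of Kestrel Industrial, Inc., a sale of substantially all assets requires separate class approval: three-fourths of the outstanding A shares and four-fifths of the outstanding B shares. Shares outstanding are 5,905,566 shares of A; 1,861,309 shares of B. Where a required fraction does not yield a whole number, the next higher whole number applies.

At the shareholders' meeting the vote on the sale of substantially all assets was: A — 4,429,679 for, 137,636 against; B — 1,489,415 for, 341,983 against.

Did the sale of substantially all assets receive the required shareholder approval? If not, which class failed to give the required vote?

A: 3/4 of 5905566 = 4429174.50, rounded up to 4429175; 4,429,175 required, 4,429,679 in favor — approved.
B: 4/5 of 1861309 = 1489047.20, rounded up to 1489048; 1,489,048 required, 1,489,415 in favor — approved.

Approved — every class gave the required vote.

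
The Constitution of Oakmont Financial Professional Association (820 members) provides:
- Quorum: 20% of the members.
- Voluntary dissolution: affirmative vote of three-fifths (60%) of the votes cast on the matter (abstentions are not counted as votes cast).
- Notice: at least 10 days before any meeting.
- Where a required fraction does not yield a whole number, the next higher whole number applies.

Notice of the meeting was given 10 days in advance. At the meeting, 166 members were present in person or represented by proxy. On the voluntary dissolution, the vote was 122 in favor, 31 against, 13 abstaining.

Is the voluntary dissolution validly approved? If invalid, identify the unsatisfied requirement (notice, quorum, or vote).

Valid — all requirements satisfied.

Notice: 10 days given; 10 required. Satisfied.
Quorum: 20% of 820 = 164; 166 present. Satisfied.
Vote: requires three-fifths of the votes cast (166 − 13 abstaining = 153); 3/5 of 153 = 91.80, rounded up to 92, so 92 needed; 122 in favor. Satisfied.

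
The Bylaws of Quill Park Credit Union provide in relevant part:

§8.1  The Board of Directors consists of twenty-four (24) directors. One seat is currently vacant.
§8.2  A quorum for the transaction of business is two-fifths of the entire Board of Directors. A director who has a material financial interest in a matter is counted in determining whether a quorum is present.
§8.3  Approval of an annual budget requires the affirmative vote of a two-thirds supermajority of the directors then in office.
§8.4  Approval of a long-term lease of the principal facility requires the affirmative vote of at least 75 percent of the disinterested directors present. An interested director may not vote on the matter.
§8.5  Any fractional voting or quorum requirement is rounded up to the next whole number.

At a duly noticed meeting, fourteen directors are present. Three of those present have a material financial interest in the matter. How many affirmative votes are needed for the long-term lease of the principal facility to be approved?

The long-term lease of the principal facility requires three-fourths of the disinterested directors present (14 − 3 = 11).
3/4 of 11 = 8.25, rounded up to 9.

9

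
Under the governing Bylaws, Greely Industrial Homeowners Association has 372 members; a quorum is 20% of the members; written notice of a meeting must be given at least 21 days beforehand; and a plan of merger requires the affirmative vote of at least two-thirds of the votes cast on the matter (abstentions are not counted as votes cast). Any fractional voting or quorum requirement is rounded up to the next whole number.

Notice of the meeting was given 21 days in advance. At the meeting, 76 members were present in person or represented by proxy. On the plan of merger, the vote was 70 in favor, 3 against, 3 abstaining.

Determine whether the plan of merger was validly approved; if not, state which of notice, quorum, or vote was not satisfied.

Notice: 21 days given; 21 required. Satisfied.
Quorum: 20% of 372 = 74.40, rounded up to 75; 76 present. Satisfied.
Vote: requires two-thirds of the votes cast (76 − 3 abstaining = 73); 2/3 of 73 = 48.67, rounded up to 49, so 49 needed; 70 in favor. Satisfied.

Valid — all requirements satisfied.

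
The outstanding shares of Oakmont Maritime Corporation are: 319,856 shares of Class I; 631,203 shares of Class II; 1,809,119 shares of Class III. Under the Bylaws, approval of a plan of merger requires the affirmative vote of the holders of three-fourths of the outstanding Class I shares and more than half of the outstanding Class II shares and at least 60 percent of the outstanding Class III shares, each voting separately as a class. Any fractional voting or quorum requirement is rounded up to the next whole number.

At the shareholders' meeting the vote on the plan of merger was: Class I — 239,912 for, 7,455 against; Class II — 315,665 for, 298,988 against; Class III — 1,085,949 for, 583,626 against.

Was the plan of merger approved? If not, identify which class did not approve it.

Class I: 3/4 of 319856 = 239892; 239,892 required, 239,912 in favor — approved.
Class II: a majority of 631203 is 315602; 315,602 required, 315,665 in favor — approved.
Class III: 3/5 of 1809119 = 1085471.40, rounded up to 1085472; 1,085,472 required, 1,085,949 in favor — approved.

Approved — every class gave the required vote.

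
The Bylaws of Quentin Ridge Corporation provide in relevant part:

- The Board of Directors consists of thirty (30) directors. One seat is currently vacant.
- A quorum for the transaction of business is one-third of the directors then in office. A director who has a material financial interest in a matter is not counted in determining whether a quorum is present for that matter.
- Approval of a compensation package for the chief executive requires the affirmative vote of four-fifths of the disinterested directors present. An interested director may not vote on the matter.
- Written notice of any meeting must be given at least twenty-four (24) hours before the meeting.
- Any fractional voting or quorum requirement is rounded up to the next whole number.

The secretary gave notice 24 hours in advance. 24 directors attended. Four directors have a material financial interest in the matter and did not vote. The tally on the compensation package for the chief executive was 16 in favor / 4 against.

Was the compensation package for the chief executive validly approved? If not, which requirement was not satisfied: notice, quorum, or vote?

Valid — all requirements satisfied.

Notice: 24 hours given; 24 required (24 ≥ 24). Satisfied.
Quorum: 24 present, but the 4 interested directors do not count, leaving 20. Quorum is 10. Satisfied.
Vote: the compensation package for the chief executive requires four-fifths of the disinterested directors present (24 − 4 = 20). 4/5 of 20 = 16, so 16 affirmative votes are needed; 16 voted in favor. Satisfied.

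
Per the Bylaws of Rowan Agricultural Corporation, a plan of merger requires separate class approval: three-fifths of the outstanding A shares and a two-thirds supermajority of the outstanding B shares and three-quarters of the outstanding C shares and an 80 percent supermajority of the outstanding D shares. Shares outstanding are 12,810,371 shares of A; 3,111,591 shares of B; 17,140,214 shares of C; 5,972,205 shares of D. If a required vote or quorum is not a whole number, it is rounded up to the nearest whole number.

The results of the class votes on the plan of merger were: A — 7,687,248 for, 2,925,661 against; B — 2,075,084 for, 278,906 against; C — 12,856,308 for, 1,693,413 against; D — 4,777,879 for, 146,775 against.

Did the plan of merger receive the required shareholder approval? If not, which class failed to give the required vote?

A: 3/5 of 12810371 = 7686222.60, rounded up to 7686223; 7,686,223 required, 7,687,248 in favor — approved.
B: 2/3 of 3111591 = 2074394; 2,074,394 required, 2,075,084 in favor — approved.
C: 3/4 of 17140214 = 12855160.50, rounded up to 12855161; 12,855,161 required, 12,856,308 in favor — approved.
D: 4/5 of 5972205 = 4777764; 4,777,764 required, 4,777,879 in favor — approved.

Approved — every class gave the required vote.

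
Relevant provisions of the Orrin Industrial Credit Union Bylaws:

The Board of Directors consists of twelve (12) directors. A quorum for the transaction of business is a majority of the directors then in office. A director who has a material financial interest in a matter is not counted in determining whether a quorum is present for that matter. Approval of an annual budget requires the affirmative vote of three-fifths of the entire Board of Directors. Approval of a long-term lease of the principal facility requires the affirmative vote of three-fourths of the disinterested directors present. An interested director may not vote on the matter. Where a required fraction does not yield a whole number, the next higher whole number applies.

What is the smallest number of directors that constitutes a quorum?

A majority of 12 is 7.

7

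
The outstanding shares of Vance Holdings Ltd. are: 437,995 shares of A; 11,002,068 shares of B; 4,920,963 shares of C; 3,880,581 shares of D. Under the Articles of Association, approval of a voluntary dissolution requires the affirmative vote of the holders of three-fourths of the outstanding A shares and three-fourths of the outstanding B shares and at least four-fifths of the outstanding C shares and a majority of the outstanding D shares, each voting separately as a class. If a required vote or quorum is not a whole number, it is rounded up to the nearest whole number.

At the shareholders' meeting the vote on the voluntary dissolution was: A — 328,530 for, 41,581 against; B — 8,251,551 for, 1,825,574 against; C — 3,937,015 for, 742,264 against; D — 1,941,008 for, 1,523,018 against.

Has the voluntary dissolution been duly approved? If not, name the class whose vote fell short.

Approved — every class gave the required vote.

A: 3/4 of 437995 = 328496.25, rounded up to 328497; 328,497 required, 328,530 in favor — approved.
B: 3/4 of 11002068 = 8251551; 8,251,551 required, 8,251,551 in favor — approved.
C: 4/5 of 4920963 = 3936770.40, rounded up to 3936771; 3,936,771 required, 3,937,015 in favor — approved.
D: a majority of 3880581 is 1940291; 1,940,291 required, 1,941,008 in favor — approved.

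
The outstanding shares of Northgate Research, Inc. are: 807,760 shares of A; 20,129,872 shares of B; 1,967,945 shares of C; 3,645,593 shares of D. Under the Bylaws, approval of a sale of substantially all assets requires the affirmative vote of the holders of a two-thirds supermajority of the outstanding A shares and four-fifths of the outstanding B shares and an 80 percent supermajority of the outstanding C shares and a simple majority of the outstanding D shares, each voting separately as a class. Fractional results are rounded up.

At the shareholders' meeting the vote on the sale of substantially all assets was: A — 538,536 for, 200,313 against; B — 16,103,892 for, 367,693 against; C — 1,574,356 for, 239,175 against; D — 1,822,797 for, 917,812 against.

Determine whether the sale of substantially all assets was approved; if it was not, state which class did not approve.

A: 2/3 of 807760 = 538506.67, rounded up to 538507; 538,507 required, 538,536 in favor — approved.
B: 4/5 of 20129872 = 16103897.60, rounded up to 16103898; 16,103,898 required, 16,103,892 in favor — not approved.
C: 4/5 of 1967945 = 1574356; 1,574,356 required, 1,574,356 in favor — approved.
D: a majority of 3645593 is 1822797; 1,822,797 required, 1,822,797 in favor — approved.

Not approved — the B shares did not give the required vote.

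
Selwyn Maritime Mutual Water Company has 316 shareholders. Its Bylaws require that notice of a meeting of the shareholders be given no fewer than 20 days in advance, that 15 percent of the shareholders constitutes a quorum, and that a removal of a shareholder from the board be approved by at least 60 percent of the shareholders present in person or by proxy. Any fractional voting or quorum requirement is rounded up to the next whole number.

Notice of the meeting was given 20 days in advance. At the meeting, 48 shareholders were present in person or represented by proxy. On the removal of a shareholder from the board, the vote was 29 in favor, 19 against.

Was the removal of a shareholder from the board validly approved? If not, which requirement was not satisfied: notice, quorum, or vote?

Valid — all requirements satisfied.

Notice: 20 days given; 20 required. Satisfied.
Quorum: 15% of 316 = 47.40, rounded up to 48; 48 present. Satisfied.
Vote: requires three-fifths of those present (48); 3/5 of 48 = 28.80, rounded up to 29, so 29 needed; 29 in favor. Satisfied.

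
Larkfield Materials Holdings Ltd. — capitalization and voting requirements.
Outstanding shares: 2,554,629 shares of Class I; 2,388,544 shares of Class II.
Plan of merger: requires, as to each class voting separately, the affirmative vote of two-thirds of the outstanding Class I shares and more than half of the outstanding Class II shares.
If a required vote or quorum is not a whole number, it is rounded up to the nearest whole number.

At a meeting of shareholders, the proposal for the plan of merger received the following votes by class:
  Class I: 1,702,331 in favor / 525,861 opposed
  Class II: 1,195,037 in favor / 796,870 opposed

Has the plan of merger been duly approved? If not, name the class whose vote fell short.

Class I: 2/3 of 2554629 = 1703086; 1,703,086 required, 1,702,331 in favor — not approved.
Class II: a majority of 2388544 is 1194273; 1,194,273 required, 1,195,037 in favor — approved.

Not approved — the Class I shares did not give the required vote.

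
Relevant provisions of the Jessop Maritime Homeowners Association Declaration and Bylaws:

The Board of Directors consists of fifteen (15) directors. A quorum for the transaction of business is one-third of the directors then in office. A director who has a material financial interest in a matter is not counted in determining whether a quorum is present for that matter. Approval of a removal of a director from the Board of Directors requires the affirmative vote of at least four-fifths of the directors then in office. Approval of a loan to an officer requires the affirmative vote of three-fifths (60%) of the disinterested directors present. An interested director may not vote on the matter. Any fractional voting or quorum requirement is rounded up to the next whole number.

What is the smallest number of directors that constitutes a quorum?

5

1/3 of 15 = 5.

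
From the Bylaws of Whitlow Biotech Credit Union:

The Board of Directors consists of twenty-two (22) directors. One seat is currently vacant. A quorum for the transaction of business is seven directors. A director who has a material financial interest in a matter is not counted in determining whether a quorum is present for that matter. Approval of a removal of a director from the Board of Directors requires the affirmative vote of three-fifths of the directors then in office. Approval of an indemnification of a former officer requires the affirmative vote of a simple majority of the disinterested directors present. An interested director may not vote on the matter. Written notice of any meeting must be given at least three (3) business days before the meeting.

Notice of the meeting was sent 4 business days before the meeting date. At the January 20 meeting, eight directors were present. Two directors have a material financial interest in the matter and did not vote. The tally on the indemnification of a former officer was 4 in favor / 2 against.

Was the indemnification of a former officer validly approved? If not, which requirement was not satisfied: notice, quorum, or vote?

Invalid — quorum requirement not satisfied.

Notice: 4 business days given; 3 required (4 ≥ 3). Satisfied.
Quorum: 8 present, but the 2 interested directors do not count, leaving 6. Quorum is 7. Not satisfied.
Vote: the indemnification of a former officer requires a majority of the disinterested directors present (8 − 2 = 6). A majority of 6 is 4, so 4 affirmative votes are needed; 4 voted in favor. Satisfied. (Moot — without a quorum no business can be validly transacted.)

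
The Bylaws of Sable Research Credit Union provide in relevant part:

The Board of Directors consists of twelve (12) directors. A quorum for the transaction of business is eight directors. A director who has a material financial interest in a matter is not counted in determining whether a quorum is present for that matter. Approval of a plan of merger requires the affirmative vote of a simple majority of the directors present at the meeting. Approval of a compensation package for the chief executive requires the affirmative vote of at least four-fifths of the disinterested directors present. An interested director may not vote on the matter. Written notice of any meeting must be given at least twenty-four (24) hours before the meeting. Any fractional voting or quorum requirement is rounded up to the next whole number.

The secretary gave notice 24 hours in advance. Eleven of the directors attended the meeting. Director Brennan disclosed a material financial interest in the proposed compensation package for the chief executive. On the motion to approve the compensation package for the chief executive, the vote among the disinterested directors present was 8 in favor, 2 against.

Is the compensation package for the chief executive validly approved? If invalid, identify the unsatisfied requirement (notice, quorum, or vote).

Notice: 24 hours given; 24 required (24 ≥ 24). Satisfied.
Quorum: 11 present, but the 1 interested director does not count, leaving 10. Quorum is 8. Satisfied.
Vote: the compensation package for the chief executive requires four-fifths of the disinterested directors present (11 − 1 = 10). 4/5 of 10 = 8, so 8 affirmative votes are needed; 8 voted in favor. Satisfied.

Valid — all requirements satisfied.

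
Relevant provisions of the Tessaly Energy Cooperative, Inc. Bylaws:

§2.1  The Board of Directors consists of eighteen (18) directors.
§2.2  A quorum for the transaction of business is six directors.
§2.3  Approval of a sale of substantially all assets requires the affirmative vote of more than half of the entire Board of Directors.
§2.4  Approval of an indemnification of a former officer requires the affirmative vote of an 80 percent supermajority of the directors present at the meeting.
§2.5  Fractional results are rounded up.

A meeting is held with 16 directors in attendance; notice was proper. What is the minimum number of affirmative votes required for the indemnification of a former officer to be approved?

The indemnification of a former officer requires four-fifths of the directors present (16).
4/5 of 16 = 12.80, rounded up to 13.

13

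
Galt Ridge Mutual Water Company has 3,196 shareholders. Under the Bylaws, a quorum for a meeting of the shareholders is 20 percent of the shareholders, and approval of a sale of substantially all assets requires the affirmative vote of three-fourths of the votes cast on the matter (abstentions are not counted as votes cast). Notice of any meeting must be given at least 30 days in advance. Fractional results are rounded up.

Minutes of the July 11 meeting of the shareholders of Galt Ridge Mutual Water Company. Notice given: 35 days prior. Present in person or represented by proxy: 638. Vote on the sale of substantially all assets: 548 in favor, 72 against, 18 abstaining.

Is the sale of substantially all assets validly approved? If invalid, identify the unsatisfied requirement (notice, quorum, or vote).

Invalid — quorum requirement not satisfied.

Notice: 35 days given; 30 required. Satisfied.
Quorum: 20% of 3,196 = 639.20, rounded up to 640; 638 present. Not satisfied.
Vote: requires three-fourths of the votes cast (638 − 18 abstaining = 620); 3/4 of 620 = 465, so 465 needed; 548 in favor. Satisfied.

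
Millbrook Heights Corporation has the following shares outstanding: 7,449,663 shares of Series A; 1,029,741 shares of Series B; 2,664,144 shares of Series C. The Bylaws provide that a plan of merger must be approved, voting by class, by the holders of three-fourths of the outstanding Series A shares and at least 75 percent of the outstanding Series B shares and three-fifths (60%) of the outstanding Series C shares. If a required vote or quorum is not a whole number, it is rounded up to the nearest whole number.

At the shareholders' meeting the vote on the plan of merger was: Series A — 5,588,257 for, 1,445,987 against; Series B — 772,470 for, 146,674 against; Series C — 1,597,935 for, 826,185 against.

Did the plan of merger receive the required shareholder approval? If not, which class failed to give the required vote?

Series A: 3/4 of 7449663 = 5587247.25, rounded up to 5587248; 5,587,248 required, 5,588,257 in favor — approved.
Series B: 3/4 of 1029741 = 772305.75, rounded up to 772306; 772,306 required, 772,470 in favor — approved.
Series C: 3/5 of 2664144 = 1598486.40, rounded up to 1598487; 1,598,487 required, 1,597,935 in favor — not approved.

Not approved — the Series C shares did not give the required vote.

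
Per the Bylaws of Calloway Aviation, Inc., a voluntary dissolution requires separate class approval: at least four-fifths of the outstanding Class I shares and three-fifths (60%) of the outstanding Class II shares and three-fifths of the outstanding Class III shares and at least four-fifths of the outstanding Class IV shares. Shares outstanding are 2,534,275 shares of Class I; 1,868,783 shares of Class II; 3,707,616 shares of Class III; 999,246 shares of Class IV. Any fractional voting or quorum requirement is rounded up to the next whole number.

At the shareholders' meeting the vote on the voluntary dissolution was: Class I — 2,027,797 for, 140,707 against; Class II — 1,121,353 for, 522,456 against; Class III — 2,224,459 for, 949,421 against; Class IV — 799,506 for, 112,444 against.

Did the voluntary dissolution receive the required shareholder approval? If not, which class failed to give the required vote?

Class I: 4/5 of 2534275 = 2027420; 2,027,420 required, 2,027,797 in favor — approved.
Class II: 3/5 of 1868783 = 1121269.80, rounded up to 1121270; 1,121,270 required, 1,121,353 in favor — approved.
Class III: 3/5 of 3707616 = 2224569.60, rounded up to 2224570; 2,224,570 required, 2,224,459 in favor — not approved.
Class IV: 4/5 of 999246 = 799396.80, rounded up to 799397; 799,397 required, 799,506 in favor — approved.

Not approved — the Class III shares did not give the required vote.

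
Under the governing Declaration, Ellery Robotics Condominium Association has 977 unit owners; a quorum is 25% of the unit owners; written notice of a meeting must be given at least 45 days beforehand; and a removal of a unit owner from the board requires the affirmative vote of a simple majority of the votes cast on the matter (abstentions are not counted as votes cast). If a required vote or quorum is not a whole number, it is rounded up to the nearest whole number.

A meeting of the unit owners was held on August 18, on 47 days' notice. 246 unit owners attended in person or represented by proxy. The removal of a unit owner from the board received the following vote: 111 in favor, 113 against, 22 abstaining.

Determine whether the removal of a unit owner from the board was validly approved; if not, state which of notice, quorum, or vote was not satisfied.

Invalid — vote requirement not satisfied.

Notice: 47 days given; 45 required. Satisfied.
Quorum: 25% of 977 = 244.25, rounded up to 245; 246 present. Satisfied.
Vote: requires a majority of the votes cast (246 − 22 abstaining = 224); a majority of 224 is 113, so 113 needed; 111 in favor. Not satisfied.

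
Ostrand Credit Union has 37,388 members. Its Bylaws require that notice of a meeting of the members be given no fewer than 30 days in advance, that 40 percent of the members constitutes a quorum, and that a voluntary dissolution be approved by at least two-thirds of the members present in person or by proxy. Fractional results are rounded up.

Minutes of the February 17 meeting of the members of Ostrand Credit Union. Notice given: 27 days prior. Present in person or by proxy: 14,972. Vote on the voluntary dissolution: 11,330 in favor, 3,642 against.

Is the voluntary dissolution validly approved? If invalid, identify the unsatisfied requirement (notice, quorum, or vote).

Notice: 27 days given; 30 required. Not satisfied.
Quorum: 40% of 37,388 = 14,955.20, rounded up to 14,956; 14,972 present. Satisfied.
Vote: requires two-thirds of those present (14,972); 2/3 of 14972 = 9981.33, rounded up to 9982, so 9,982 needed; 11,330 in favor. Satisfied.

Invalid — notice requirement not satisfied.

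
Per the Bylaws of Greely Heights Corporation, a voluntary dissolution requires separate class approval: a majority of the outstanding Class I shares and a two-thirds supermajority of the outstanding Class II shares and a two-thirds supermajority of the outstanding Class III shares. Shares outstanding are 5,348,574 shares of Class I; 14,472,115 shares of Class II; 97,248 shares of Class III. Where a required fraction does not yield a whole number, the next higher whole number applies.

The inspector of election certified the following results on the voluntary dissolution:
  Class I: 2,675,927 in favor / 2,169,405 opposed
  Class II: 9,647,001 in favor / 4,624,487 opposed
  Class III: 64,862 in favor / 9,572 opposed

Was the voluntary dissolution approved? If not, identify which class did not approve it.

Class I: a majority of 5348574 is 2674288; 2,674,288 required, 2,675,927 in favor — approved.
Class II: 2/3 of 14472115 = 9648076.67, rounded up to 9648077; 9,648,077 required, 9,647,001 in favor — not approved.
Class III: 2/3 of 97248 = 64832; 64,832 required, 64,862 in favor — approved.

Not approved — the Class II shares did not give the required vote.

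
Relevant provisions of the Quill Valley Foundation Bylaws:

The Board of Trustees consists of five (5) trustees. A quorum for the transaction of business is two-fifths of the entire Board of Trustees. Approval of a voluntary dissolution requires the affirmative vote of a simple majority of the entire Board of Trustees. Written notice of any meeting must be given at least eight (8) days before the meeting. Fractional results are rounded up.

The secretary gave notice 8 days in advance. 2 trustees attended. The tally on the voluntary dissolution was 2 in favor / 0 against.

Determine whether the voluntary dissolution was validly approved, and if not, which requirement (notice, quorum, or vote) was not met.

Notice: 8 days given; 8 required (8 ≥ 8). Satisfied.
Quorum: 2 present; quorum is 2. Satisfied.
Vote: the voluntary dissolution requires a majority of the entire Board of Trustees (5). A majority of 5 is 3, so 3 affirmative votes are needed; 2 voted in favor. Not satisfied.

Invalid — vote requirement not satisfied.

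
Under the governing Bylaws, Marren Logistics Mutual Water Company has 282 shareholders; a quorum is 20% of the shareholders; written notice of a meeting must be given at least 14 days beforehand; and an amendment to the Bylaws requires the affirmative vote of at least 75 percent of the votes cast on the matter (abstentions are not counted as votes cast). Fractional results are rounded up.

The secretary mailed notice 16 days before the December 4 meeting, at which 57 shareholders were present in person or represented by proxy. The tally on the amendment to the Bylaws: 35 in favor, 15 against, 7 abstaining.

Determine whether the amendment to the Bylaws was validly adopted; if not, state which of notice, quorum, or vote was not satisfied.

Invalid — vote requirement not satisfied.

Notice: 16 days given; 14 required. Satisfied.
Quorum: 20% of 282 = 56.40, rounded up to 57; 57 present. Satisfied.
Vote: requires three-fourths of the votes cast (57 − 7 abstaining = 50); 3/4 of 50 = 37.50, rounded up to 38, so 38 needed; 35 in favor. Not satisfied.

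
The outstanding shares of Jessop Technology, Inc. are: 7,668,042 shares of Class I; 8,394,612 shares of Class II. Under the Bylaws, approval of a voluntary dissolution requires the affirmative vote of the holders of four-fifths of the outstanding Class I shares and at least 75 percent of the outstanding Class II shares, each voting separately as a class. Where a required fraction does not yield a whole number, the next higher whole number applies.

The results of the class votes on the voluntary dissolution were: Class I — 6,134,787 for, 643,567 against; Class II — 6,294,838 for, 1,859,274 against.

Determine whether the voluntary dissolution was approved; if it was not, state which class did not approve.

Not approved — the Class II shares did not give the required vote.

Class I: 4/5 of 7668042 = 6134433.60, rounded up to 6134434; 6,134,434 required, 6,134,787 in favor — approved.
Class II: 3/4 of 8394612 = 6295959; 6,295,959 required, 6,294,838 in favor — not approved.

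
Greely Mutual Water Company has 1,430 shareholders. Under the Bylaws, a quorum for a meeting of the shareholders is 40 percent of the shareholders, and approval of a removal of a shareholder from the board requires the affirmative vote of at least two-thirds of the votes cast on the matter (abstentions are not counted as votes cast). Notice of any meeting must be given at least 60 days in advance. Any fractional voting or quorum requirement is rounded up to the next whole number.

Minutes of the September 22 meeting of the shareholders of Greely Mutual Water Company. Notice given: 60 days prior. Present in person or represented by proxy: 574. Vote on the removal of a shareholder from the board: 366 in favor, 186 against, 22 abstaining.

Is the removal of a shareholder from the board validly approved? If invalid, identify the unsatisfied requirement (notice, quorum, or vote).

Invalid — vote requirement not satisfied.

Notice: 60 days given; 60 required. Satisfied.
Quorum: 40% of 1,430 = 572; 574 present. Satisfied.
Vote: requires two-thirds of the votes cast (574 − 22 abstaining = 552); 2/3 of 552 = 368, so 368 needed; 366 in favor. Not satisfied.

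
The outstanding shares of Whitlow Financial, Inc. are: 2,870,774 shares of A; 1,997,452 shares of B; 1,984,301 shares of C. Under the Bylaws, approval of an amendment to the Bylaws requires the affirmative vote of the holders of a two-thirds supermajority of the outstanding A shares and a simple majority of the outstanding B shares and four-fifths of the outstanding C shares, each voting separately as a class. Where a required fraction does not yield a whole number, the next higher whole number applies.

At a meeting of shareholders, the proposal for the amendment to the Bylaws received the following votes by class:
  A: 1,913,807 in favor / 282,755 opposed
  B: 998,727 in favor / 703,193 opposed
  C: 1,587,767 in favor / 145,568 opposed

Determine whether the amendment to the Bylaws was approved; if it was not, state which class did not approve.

A: 2/3 of 2870774 = 1913849.33, rounded up to 1913850; 1,913,850 required, 1,913,807 in favor — not approved.
B: a majority of 1997452 is 998727; 998,727 required, 998,727 in favor — approved.
C: 4/5 of 1984301 = 1587440.80, rounded up to 1587441; 1,587,441 required, 1,587,767 in favor — approved.

Not approved — the A shares did not give the required vote.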